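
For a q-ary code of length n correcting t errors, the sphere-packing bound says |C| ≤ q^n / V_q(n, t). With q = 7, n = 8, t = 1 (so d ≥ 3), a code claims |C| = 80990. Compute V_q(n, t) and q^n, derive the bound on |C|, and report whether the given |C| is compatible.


V_q(n, t) = 49, q^n = 5764801, Hamming bound = 117649, |C| = 80990 ≤ bound (satisfied).

Step 1: Compute V_q(n, t) = Σ_{j=0}^1 C(n, j) (q−1)^j.
  j = 0: C(8,0)·(6)^0 = 1·1 = 1.
  j = 1: C(8,1)·(6)^1 = 8·6 = 48.
  V_q(n, t) = 1 + 48 = 49.
Step 2: q^n = 7^8 = 5764801.
Step 3: Hamming bound ⌊q^n / V_q(n,t)⌋ = ⌊5764801/49⌋ = 117649.
Step 4: Compare |C| = 80990 to 117649: satisfied.
The claimed |C| lies below the Hamming bound.


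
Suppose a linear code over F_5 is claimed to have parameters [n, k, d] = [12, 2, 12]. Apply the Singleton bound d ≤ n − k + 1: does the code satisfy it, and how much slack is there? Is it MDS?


Singleton RHS = n − k + 1 = 11, slack = -1, bound violated (no such code; not MDS).

Singleton bound: d ≤ n − k + 1.
Here n = 12, k = 2, so n − k + 1 = 11.
Given d = 12, check d ≤ 11: NO.
Slack = (n − k + 1) − d = -1.
The slack is negative: d = 12 exceeds n − k + 1 = 11 by 1, so the Singleton bound is violated and no linear [12, 2, 12]_5 code can exist. In particular it is not MDS (MDS requires d = n − k + 1 exactly).
Description: the claimed parameters are [12, 2, 12]_5; such a code would be impossible (violates the Singleton bound).


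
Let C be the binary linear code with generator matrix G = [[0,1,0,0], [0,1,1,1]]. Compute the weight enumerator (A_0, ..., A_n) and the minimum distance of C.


Weight distribution: A_0 = 1, A_1 = 1, A_2 = 1, A_3 = 1. Minimum distance d = 1.

Enumerate all 2^2 = 4 messages m ∈ F_2^2.
For each, compute codeword c = mG in F_2^4, then tally its weight.
  m = 00 → c = 0000, weight = 0.
  m = 10 → c = 0100, weight = 1.
  m = 01 → c = 0111, weight = 3.
  m = 11 → c = 0011, weight = 2.
Tally weights:
  weight 0: 1 codewords.
  weight 1: 1 codewords.
  weight 2: 1 codewords.
  weight 3: 1 codewords.
Minimum distance d = smallest w > 0 with A_w > 0 = 1.
Sanity: Σ A_w = 4 = 2^2 = 4 ✓.


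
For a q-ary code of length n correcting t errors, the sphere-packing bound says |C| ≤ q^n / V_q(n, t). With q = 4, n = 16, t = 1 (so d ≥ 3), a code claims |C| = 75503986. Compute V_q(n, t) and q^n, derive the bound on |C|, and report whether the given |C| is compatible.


V_q(n, t) = 49, q^n = 4294967296, Hamming bound = 87652393, |C| = 75503986 ≤ bound (satisfied).

Step 1: Compute V_q(n, t) = Σ_{j=0}^1 C(n, j) (q−1)^j.
  j = 0: C(16,0)·(3)^0 = 1·1 = 1.
  j = 1: C(16,1)·(3)^1 = 16·3 = 48.
  V_q(n, t) = 1 + 48 = 49.
Step 2: q^n = 4^16 = 4294967296.
Step 3: Hamming bound ⌊q^n / V_q(n,t)⌋ = ⌊4294967296/49⌋ = 87652393.
Step 4: Compare |C| = 75503986 to 87652393: satisfied.
The claimed |C| lies below the Hamming bound.


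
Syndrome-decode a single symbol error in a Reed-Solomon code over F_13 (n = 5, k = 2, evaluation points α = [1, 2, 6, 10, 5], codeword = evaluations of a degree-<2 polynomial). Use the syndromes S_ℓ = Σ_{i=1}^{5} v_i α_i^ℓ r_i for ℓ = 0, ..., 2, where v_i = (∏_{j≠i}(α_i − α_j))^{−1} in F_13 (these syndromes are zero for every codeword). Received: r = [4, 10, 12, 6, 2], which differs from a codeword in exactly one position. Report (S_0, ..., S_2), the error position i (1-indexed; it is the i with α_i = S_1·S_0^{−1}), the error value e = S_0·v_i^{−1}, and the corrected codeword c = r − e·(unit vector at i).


S = (11, 1, 6), error at position 3, error magnitude e = 4, c = [4, 10, 8, 6, 2].

Step 1: column multipliers v_i = (∏_{j≠i}(α_i − α_j))^{−1} mod 13.
  i = 1 (α = 1): (1−2)(1−6)(1−10)(1−5) = (−1)·(−5)·(−9)·(−4) = 180 ≡ 11, so v_1 = 11^{−1} = 6 (mod 13).
  i = 2 (α = 2): (2−1)(2−6)(2−10)(2−5) = 1·(−4)·(−8)·(−3) = −96 ≡ 8, so v_2 = 8^{−1} = 5 (mod 13).
  i = 3 (α = 6): (6−1)(6−2)(6−10)(6−5) = 5·4·(−4)·1 = −80 ≡ 11, so v_3 = 11^{−1} = 6 (mod 13).
  i = 4 (α = 10): (10−1)(10−2)(10−6)(10−5) = 9·8·4·5 = 1440 ≡ 10, so v_4 = 10^{−1} = 4 (mod 13).
  i = 5 (α = 5): (5−1)(5−2)(5−6)(5−10) = 4·3·(−1)·(−5) = 60 ≡ 8, so v_5 = 8^{−1} = 5 (mod 13).
  v = [6, 5, 6, 4, 5].
Step 2: syndromes of r = [4, 10, 12, 6, 2] (all sums mod 13).
  S_0 = Σ v_i r_i = 6·4 + 5·10 + 6·12 + 4·6 + 5·2 = 180 ≡ 11.
  S_1 = Σ v_i α_i r_i = 6·1·4 + 5·2·10 + 6·6·12 + 4·10·6 + 5·5·2 = 846 ≡ 1.
  α_i^2 mod 13 = [1, 4, 10, 9, 12].
  S_2 = Σ v_i α_i^2 r_i = 6·1·4 + 5·4·10 + 6·10·12 + 4·9·6 + 5·12·2 = 1280 ≡ 6.
  S = (11, 1, 6) ≠ 0, so r is not a codeword (an error is present).
Step 3: locate the error. For a single error e at position i, S_ℓ = v_i·e·α_i^ℓ, so α_err = S_1/S_0.
  S_0^{−1} = 11^{−1} = 6 (mod 13), so α_err = 1·6 = 6 ≡ 6 = α_3. Error position i = 3.
  Consistency check: S_2/S_1 = 6·1 = 6 ≡ 6 = α_err ✓ (single-error assumption holds).
Step 4: error magnitude e = S_0/v_3 = S_0·∏_{j≠3}(α_3 − α_j) = 11·11 = 121 ≡ 4 (mod 13).
Step 5: correct position 3: c_3 = r_3 − e = 12 − 4 ≡ 8 (mod 13). Hence c = [4, 10, 8, 6, 2].
  Check: interpolating c through the α_i gives m(x) = 11 + 6·x (degree < 2) with m(α_i) = c_i for every i, so c is indeed a codeword.


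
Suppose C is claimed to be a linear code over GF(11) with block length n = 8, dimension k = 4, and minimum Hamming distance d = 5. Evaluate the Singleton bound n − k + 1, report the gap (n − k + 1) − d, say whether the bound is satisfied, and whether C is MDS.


Singleton RHS = n − k + 1 = 5, slack = 0, bound satisfied, MDS.

Singleton bound: d ≤ n − k + 1.
Here n = 8, k = 4, so n − k + 1 = 5.
Given d = 5, check d ≤ 5: YES.
Slack = (n − k + 1) − d = 0.
The code is MDS (slack = 0).
Description: the claimed parameters are [8, 4, 5]_11; such a code would be MDS (meets Singleton bound).


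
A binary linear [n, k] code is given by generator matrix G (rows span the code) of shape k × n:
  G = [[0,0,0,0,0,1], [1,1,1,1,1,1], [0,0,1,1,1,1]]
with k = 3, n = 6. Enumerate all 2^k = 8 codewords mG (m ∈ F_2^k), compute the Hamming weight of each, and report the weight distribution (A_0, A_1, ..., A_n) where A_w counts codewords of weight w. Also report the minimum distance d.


Weight distribution: A_0 = 1, A_1 = 1, A_2 = 1, A_3 = 2, A_4 = 1, A_5 = 1, A_6 = 1. Minimum distance d = 1.

Enumerate all 2^3 = 8 messages m ∈ F_2^3.
For each, compute codeword c = mG in F_2^6, then tally its weight.
  m = 000 → c = 000000, weight = 0.
  m = 100 → c = 000001, weight = 1.
  m = 010 → c = 111111, weight = 6.
  m = 110 → c = 111110, weight = 5.
  m = 001 → c = 001111, weight = 4.
  m = 101 → c = 001110, weight = 3.
  m = 011 → c = 110000, weight = 2.
  m = 111 → c = 110001, weight = 3.
Tally weights:
  weight 0: 1 codewords.
  weight 1: 1 codewords.
  weight 2: 1 codewords.
  weight 3: 2 codewords.
  weight 4: 1 codewords.
  weight 5: 1 codewords.
  weight 6: 1 codewords.
Minimum distance d = smallest w > 0 with A_w > 0 = 1.
Sanity: Σ A_w = 8 = 2^3 = 8 ✓.


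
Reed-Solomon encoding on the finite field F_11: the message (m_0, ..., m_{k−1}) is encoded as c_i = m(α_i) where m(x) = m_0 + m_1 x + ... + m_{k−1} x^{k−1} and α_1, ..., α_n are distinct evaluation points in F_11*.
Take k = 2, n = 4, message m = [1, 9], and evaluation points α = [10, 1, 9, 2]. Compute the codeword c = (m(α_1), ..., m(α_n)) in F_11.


c = [3, 10, 5, 8]

Message polynomial: m(x) = 1 + 9·x (mod 11).
For each evaluation point α_i, compute m(α_i) mod 11:
  α_1 = 10: Horner steps 9 → 3, so m(10) = 3.
  α_2 = 1: Horner steps 9 → 10, so m(1) = 10.
  α_3 = 9: Horner steps 9 → 5, so m(9) = 5.
  α_4 = 2: Horner steps 9 → 8, so m(2) = 8.
Codeword c = [3, 10, 5, 8] ∈ F_11^4.


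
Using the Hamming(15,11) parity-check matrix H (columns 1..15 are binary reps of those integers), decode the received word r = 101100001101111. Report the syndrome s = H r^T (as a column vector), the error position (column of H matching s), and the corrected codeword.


s = (0, 1, 0, 1)^T, error position = 5, corrected codeword c = 101110001101111

Compute s = H r^T mod 2 one row at a time:
  s_1 = 0 + 1 + 1 + 0 + 1 + 1 + 1 + 1 = 6 ≡ 0 (mod 2).
  s_2 = 1 + 0 + 0 + 0 + 1 + 1 + 1 + 1 = 5 ≡ 1 (mod 2).
  s_3 = 0 + 1 + 0 + 0 + 1 + 0 + 1 + 1 = 4 ≡ 0 (mod 2).
  s_4 = 1 + 1 + 0 + 0 + 1 + 0 + 1 + 1 = 5 ≡ 1 (mod 2).
s = (0, 1, 0, 1)^T — this equals column 5 of H (binary 0101), so error is at position 5.
Correct: flip bit 5 of r = 101100001101111 to get c = 101110001101111.


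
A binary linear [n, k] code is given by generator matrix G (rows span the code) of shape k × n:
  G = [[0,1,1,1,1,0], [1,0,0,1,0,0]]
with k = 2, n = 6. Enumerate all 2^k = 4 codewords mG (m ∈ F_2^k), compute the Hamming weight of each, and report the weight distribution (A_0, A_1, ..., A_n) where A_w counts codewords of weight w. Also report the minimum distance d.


Weight distribution: A_0 = 1, A_2 = 1, A_4 = 2. Minimum distance d = 2.

Enumerate all 2^2 = 4 messages m ∈ F_2^2.
For each, compute codeword c = mG in F_2^6, then tally its weight.
  m = 00 → c = 000000, weight = 0.
  m = 10 → c = 011110, weight = 4.
  m = 01 → c = 100100, weight = 2.
  m = 11 → c = 111010, weight = 4.
Tally weights:
  weight 0: 1 codewords.
  weight 2: 1 codewords.
  weight 4: 2 codewords.
Minimum distance d = smallest w > 0 with A_w > 0 = 2.
Sanity: Σ A_w = 4 = 2^2 = 4 ✓.


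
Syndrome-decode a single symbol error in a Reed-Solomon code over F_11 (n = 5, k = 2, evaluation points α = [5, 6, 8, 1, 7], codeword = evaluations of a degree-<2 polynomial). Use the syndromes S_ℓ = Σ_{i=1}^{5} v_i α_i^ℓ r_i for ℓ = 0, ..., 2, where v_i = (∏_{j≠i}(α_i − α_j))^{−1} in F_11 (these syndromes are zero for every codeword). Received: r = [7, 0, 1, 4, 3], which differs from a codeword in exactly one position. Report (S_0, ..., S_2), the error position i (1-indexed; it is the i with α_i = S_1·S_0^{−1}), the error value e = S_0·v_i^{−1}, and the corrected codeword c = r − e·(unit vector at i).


S = (5, 8, 4), error at position 2, error magnitude e = 6, c = [7, 5, 1, 4, 3].

Step 1: column multipliers v_i = (∏_{j≠i}(α_i − α_j))^{−1} mod 11.
  i = 1 (α = 5): (5−6)(5−8)(5−1)(5−7) = (−1)·(−3)·4·(−2) = −24 ≡ 9, so v_1 = 9^{−1} = 5 (mod 11).
  i = 2 (α = 6): (6−5)(6−8)(6−1)(6−7) = 1·(−2)·5·(−1) = 10 ≡ 10, so v_2 = 10^{−1} = 10 (mod 11).
  i = 3 (α = 8): (8−5)(8−6)(8−1)(8−7) = 3·2·7·1 = 42 ≡ 9, so v_3 = 9^{−1} = 5 (mod 11).
  i = 4 (α = 1): (1−5)(1−6)(1−8)(1−7) = (−4)·(−5)·(−7)·(−6) = 840 ≡ 4, so v_4 = 4^{−1} = 3 (mod 11).
  i = 5 (α = 7): (7−5)(7−6)(7−8)(7−1) = 2·1·(−1)·6 = −12 ≡ 10, so v_5 = 10^{−1} = 10 (mod 11).
  v = [5, 10, 5, 3, 10].
Step 2: syndromes of r = [7, 0, 1, 4, 3] (all sums mod 11).
  S_0 = Σ v_i r_i = 5·7 + 10·0 + 5·1 + 3·4 + 10·3 = 82 ≡ 5.
  S_1 = Σ v_i α_i r_i = 5·5·7 + 10·6·0 + 5·8·1 + 3·1·4 + 10·7·3 = 437 ≡ 8.
  α_i^2 mod 11 = [3, 3, 9, 1, 5].
  S_2 = Σ v_i α_i^2 r_i = 5·3·7 + 10·3·0 + 5·9·1 + 3·1·4 + 10·5·3 = 312 ≡ 4.
  S = (5, 8, 4) ≠ 0, so r is not a codeword (an error is present).
Step 3: locate the error. For a single error e at position i, S_ℓ = v_i·e·α_i^ℓ, so α_err = S_1/S_0.
  S_0^{−1} = 5^{−1} = 9 (mod 11), so α_err = 8·9 = 72 ≡ 6 = α_2. Error position i = 2.
  Consistency check: S_2/S_1 = 4·7 = 28 ≡ 6 = α_err ✓ (single-error assumption holds).
Step 4: error magnitude e = S_0/v_2 = S_0·∏_{j≠2}(α_2 − α_j) = 5·10 = 50 ≡ 6 (mod 11).
Step 5: correct position 2: c_2 = r_2 − e = 0 − 6 ≡ 5 (mod 11). Hence c = [7, 5, 1, 4, 3].
  Check: interpolating c through the α_i gives m(x) = 6 + 9·x (degree < 2) with m(α_i) = c_i for every i, so c is indeed a codeword.


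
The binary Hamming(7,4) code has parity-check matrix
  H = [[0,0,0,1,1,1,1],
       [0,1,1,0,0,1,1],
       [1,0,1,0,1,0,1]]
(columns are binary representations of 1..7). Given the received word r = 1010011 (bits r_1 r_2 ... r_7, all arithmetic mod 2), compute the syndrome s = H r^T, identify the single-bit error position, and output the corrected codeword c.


s = (0, 1, 1)^T, error position = 3, corrected codeword c = 1000011

Compute s = H r^T mod 2 one row at a time:
  s_1 = 0 + 0 + 1 + 1 = 2 ≡ 0 (mod 2).
  s_2 = 0 + 1 + 1 + 1 = 3 ≡ 1 (mod 2).
  s_3 = 1 + 1 + 0 + 1 = 3 ≡ 1 (mod 2).
s = (0, 1, 1)^T — this equals column 3 of H (binary 011), so error is at position 3.
Correct: flip bit 3 of r = 1010011 to get c = 1000011.


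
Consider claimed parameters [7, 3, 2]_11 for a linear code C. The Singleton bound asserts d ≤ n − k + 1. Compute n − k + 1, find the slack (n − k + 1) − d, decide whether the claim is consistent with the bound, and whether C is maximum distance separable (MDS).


Singleton RHS = n − k + 1 = 5, slack = 3, bound satisfied, not MDS.

Singleton bound: d ≤ n − k + 1.
Here n = 7, k = 3, so n − k + 1 = 5.
Given d = 2, check d ≤ 5: YES.
Slack = (n − k + 1) − d = 3.
The code is NOT MDS (slack = 3 > 0).
Description: the claimed parameters are [7, 3, 2]_11; such a code would be non-MDS.


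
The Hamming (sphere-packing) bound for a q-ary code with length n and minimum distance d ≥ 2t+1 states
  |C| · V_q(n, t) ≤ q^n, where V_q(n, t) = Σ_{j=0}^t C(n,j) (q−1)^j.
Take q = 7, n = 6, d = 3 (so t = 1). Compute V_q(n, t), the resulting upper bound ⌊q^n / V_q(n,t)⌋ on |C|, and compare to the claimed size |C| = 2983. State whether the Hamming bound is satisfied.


V_q(n, t) = 37, q^n = 117649, Hamming bound = 3179, |C| = 2983 ≤ bound (satisfied).

Step 1: Compute V_q(n, t) = Σ_{j=0}^1 C(n, j) (q−1)^j.
  j = 0: C(6,0)·(6)^0 = 1·1 = 1.
  j = 1: C(6,1)·(6)^1 = 6·6 = 36.
  V_q(n, t) = 1 + 36 = 37.
Step 2: q^n = 7^6 = 117649.
Step 3: Hamming bound ⌊q^n / V_q(n,t)⌋ = ⌊117649/37⌋ = 3179.
Step 4: Compare |C| = 2983 to 3179: satisfied.
The claimed |C| lies below the Hamming bound.


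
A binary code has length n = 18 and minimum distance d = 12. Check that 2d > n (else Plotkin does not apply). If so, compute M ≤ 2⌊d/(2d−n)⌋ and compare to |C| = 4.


Plotkin bound M ≤ 4; given |C| = 4 ≤ bound (satisfied).

Check applicability: 2d = 24, n = 18.
2d − n = 6 > 0, so Plotkin applies.
Compute d/(2d−n) = 12/6 ≈ 2.0000.
⌊d/(2d−n)⌋ = 2.
Plotkin bound: M ≤ 2·2 = 4.
Given |C| = 4, check: satisfied.
This |C| is at the Plotkin bound.


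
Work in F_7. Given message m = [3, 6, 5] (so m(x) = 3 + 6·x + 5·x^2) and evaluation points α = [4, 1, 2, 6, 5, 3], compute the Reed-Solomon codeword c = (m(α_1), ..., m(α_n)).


c = [2, 0, 0, 2, 4, 3]

Message polynomial: m(x) = 3 + 6·x + 5·x^2 (mod 7).
For each evaluation point α_i, compute m(α_i) mod 7:
  α_1 = 4: Horner steps 5 → 5 → 2, so m(4) = 2.
  α_2 = 1: Horner steps 5 → 4 → 0, so m(1) = 0.
  α_3 = 2: Horner steps 5 → 2 → 0, so m(2) = 0.
  α_4 = 6: Horner steps 5 → 1 → 2, so m(6) = 2.
  α_5 = 5: Horner steps 5 → 3 → 4, so m(5) = 4.
  α_6 = 3: Horner steps 5 → 0 → 3, so m(3) = 3.
Codeword c = [2, 0, 0, 2, 4, 3] ∈ F_7^6.


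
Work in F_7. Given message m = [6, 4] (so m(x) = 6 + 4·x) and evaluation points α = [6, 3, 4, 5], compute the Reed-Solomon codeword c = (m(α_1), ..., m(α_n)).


c = [2, 4, 1, 5]

Message polynomial: m(x) = 6 + 4·x (mod 7).
For each evaluation point α_i, compute m(α_i) mod 7:
  α_1 = 6: Horner steps 4 → 2, so m(6) = 2.
  α_2 = 3: Horner steps 4 → 4, so m(3) = 4.
  α_3 = 4: Horner steps 4 → 1, so m(4) = 1.
  α_4 = 5: Horner steps 4 → 5, so m(5) = 5.
Codeword c = [2, 4, 1, 5] ∈ F_7^4.


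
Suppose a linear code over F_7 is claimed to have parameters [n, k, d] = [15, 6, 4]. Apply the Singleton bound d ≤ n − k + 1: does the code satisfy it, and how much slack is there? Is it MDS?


Singleton RHS = n − k + 1 = 10, slack = 6, bound satisfied, not MDS.

Singleton bound: d ≤ n − k + 1.
Here n = 15, k = 6, so n − k + 1 = 10.
Given d = 4, check d ≤ 10: YES.
Slack = (n − k + 1) − d = 6.
The code is NOT MDS (slack = 6 > 0).
Description: the claimed parameters are [15, 6, 4]_7; such a code would be non-MDS.


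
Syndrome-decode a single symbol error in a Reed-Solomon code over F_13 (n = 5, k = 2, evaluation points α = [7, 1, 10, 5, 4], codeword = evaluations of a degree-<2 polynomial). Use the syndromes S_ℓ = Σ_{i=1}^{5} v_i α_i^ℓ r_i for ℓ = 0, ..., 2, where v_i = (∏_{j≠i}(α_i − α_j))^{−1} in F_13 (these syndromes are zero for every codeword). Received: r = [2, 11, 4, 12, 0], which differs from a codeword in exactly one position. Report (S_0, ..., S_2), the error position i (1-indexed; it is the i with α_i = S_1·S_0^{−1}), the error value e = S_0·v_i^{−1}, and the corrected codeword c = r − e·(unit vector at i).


S = (7, 9, 6), error at position 4, error magnitude e = 7, c = [2, 11, 4, 5, 0].

Step 1: column multipliers v_i = (∏_{j≠i}(α_i − α_j))^{−1} mod 13.
  i = 1 (α = 7): (7−1)(7−10)(7−5)(7−4) = 6·(−3)·2·3 = −108 ≡ 9, so v_1 = 9^{−1} = 3 (mod 13).
  i = 2 (α = 1): (1−7)(1−10)(1−5)(1−4) = (−6)·(−9)·(−4)·(−3) = 648 ≡ 11, so v_2 = 11^{−1} = 6 (mod 13).
  i = 3 (α = 10): (10−7)(10−1)(10−5)(10−4) = 3·9·5·6 = 810 ≡ 4, so v_3 = 4^{−1} = 10 (mod 13).
  i = 4 (α = 5): (5−7)(5−1)(5−10)(5−4) = (−2)·4·(−5)·1 = 40 ≡ 1, so v_4 = 1^{−1} = 1 (mod 13).
  i = 5 (α = 4): (4−7)(4−1)(4−10)(4−5) = (−3)·3·(−6)·(−1) = −54 ≡ 11, so v_5 = 11^{−1} = 6 (mod 13).
  v = [3, 6, 10, 1, 6].
Step 2: syndromes of r = [2, 11, 4, 12, 0] (all sums mod 13).
  S_0 = Σ v_i r_i = 3·2 + 6·11 + 10·4 + 1·12 + 6·0 = 124 ≡ 7.
  S_1 = Σ v_i α_i r_i = 3·7·2 + 6·1·11 + 10·10·4 + 1·5·12 + 6·4·0 = 568 ≡ 9.
  α_i^2 mod 13 = [10, 1, 9, 12, 3].
  S_2 = Σ v_i α_i^2 r_i = 3·10·2 + 6·1·11 + 10·9·4 + 1·12·12 + 6·3·0 = 630 ≡ 6.
  S = (7, 9, 6) ≠ 0, so r is not a codeword (an error is present).
Step 3: locate the error. For a single error e at position i, S_ℓ = v_i·e·α_i^ℓ, so α_err = S_1/S_0.
  S_0^{−1} = 7^{−1} = 2 (mod 13), so α_err = 9·2 = 18 ≡ 5 = α_4. Error position i = 4.
  Consistency check: S_2/S_1 = 6·3 = 18 ≡ 5 = α_err ✓ (single-error assumption holds).
Step 4: error magnitude e = S_0/v_4 = S_0·∏_{j≠4}(α_4 − α_j) = 7·1 = 7 ≡ 7 (mod 13).
Step 5: correct position 4: c_4 = r_4 − e = 12 − 7 ≡ 5 (mod 13). Hence c = [2, 11, 4, 5, 0].
  Check: interpolating c through the α_i gives m(x) = 6 + 5·x (degree < 2) with m(α_i) = c_i for every i, so c is indeed a codeword.


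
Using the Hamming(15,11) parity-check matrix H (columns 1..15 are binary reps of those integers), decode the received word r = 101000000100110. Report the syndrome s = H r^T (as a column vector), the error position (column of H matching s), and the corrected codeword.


s = (1, 0, 1, 1)^T, error position = 11, corrected codeword c = 101000000110110

Compute s = H r^T mod 2 one row at a time:
  s_1 = 0 + 0 + 1 + 0 + 0 + 1 + 1 + 0 = 3 ≡ 1 (mod 2).
  s_2 = 0 + 0 + 0 + 0 + 0 + 1 + 1 + 0 = 2 ≡ 0 (mod 2).
  s_3 = 0 + 1 + 0 + 0 + 1 + 0 + 1 + 0 = 3 ≡ 1 (mod 2).
  s_4 = 1 + 1 + 0 + 0 + 0 + 0 + 1 + 0 = 3 ≡ 1 (mod 2).
s = (1, 0, 1, 1)^T — this equals column 11 of H (binary 1011), so error is at position 11.
Correct: flip bit 11 of r = 101000000100110 to get c = 101000000110110.


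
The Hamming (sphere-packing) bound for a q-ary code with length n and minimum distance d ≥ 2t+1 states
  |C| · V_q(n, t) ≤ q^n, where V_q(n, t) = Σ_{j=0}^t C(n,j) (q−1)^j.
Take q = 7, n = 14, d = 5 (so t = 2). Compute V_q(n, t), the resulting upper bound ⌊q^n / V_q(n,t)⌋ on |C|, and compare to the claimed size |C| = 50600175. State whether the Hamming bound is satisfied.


V_q(n, t) = 3361, q^n = 678223072849, Hamming bound = 201792047, |C| = 50600175 ≤ bound (satisfied).

Step 1: Compute V_q(n, t) = Σ_{j=0}^2 C(n, j) (q−1)^j.
  j = 0: C(14,0)·(6)^0 = 1·1 = 1.
  j = 1: C(14,1)·(6)^1 = 14·6 = 84.
  j = 2: C(14,2)·(6)^2 = 91·36 = 3276.
  V_q(n, t) = 1 + 84 + 3276 = 3361.
Step 2: q^n = 7^14 = 678223072849.
Step 3: Hamming bound ⌊q^n / V_q(n,t)⌋ = ⌊678223072849/3361⌋ = 201792047.
Step 4: Compare |C| = 50600175 to 201792047: satisfied.
The claimed |C| lies below the Hamming bound.


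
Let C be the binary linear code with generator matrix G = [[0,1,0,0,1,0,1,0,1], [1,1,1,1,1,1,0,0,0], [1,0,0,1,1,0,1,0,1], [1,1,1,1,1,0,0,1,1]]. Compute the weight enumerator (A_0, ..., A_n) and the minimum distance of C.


Weight distribution: A_0 = 1, A_3 = 3, A_4 = 3, A_5 = 4, A_6 = 4, A_7 = 1. Minimum distance d = 3.

Enumerate all 2^4 = 16 messages m ∈ F_2^4.
For each, compute codeword c = mG in F_2^9, then tally its weight.
  m = 0000 → c = 000000000, weight = 0.
  m = 1000 → c = 010010101, weight = 4.
  m = 0100 → c = 111111000, weight = 6.
  m = 1100 → c = 101101101, weight = 6.
  m = 0010 → c = 100110101, weight = 5.
  m = 1010 → c = 110100000, weight = 3.
  m = 0110 → c = 011001101, weight = 5.
  m = 1110 → c = 001011000, weight = 3.
  m = 0001 → c = 111110011, weight = 7.
  m = 1001 → c = 101100110, weight = 5.
  m = 0101 → c = 000001011, weight = 3.
  m = 1101 → c = 010011110, weight = 5.
  m = 0011 → c = 011000110, weight = 4.
  m = 1011 → c = 001010011, weight = 4.
  m = 0111 → c = 100111110, weight = 6.
  m = 1111 → c = 110101011, weight = 6.
Tally weights:
  weight 0: 1 codewords.
  weight 3: 3 codewords.
  weight 4: 3 codewords.
  weight 5: 4 codewords.
  weight 6: 4 codewords.
  weight 7: 1 codewords.
Minimum distance d = smallest w > 0 with A_w > 0 = 3.
Sanity: Σ A_w = 16 = 2^4 = 16 ✓.


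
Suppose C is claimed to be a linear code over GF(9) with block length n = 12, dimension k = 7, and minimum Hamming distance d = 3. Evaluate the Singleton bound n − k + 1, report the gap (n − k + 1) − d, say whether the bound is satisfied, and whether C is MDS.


Singleton RHS = n − k + 1 = 6, slack = 3, bound satisfied, not MDS.

Singleton bound: d ≤ n − k + 1.
Here n = 12, k = 7, so n − k + 1 = 6.
Given d = 3, check d ≤ 6: YES.
Slack = (n − k + 1) − d = 3.
The code is NOT MDS (slack = 3 > 0).
Description: the claimed parameters are [12, 7, 3]_9; such a code would be non-MDS.


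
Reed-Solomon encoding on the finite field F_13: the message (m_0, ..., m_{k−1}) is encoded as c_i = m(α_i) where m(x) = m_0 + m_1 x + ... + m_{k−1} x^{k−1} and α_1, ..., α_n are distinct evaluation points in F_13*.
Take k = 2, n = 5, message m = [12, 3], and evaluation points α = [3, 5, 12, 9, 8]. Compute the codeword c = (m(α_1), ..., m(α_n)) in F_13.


c = [8, 1, 9, 0, 10]

Message polynomial: m(x) = 12 + 3·x (mod 13).
For each evaluation point α_i, compute m(α_i) mod 13:
  α_1 = 3: Horner steps 3 → 8, so m(3) = 8.
  α_2 = 5: Horner steps 3 → 1, so m(5) = 1.
  α_3 = 12: Horner steps 3 → 9, so m(12) = 9.
  α_4 = 9: Horner steps 3 → 0, so m(9) = 0.
  α_5 = 8: Horner steps 3 → 10, so m(8) = 10.
Codeword c = [8, 1, 9, 0, 10] ∈ F_13^5.


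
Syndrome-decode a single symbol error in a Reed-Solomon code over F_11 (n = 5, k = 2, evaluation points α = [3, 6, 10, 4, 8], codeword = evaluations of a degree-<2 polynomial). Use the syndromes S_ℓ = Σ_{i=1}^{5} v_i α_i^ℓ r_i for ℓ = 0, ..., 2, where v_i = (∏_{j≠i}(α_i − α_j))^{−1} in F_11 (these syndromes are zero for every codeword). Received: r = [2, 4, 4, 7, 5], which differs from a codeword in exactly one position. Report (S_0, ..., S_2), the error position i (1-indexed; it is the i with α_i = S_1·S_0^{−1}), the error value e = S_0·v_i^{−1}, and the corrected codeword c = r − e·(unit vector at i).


S = (5, 8, 4), error at position 2, error magnitude e = 9, c = [2, 6, 4, 7, 5].

Step 1: column multipliers v_i = (∏_{j≠i}(α_i − α_j))^{−1} mod 11.
  i = 1 (α = 3): (3−6)(3−10)(3−4)(3−8) = (−3)·(−7)·(−1)·(−5) = 105 ≡ 6, so v_1 = 6^{−1} = 2 (mod 11).
  i = 2 (α = 6): (6−3)(6−10)(6−4)(6−8) = 3·(−4)·2·(−2) = 48 ≡ 4, so v_2 = 4^{−1} = 3 (mod 11).
  i = 3 (α = 10): (10−3)(10−6)(10−4)(10−8) = 7·4·6·2 = 336 ≡ 6, so v_3 = 6^{−1} = 2 (mod 11).
  i = 4 (α = 4): (4−3)(4−6)(4−10)(4−8) = 1·(−2)·(−6)·(−4) = −48 ≡ 7, so v_4 = 7^{−1} = 8 (mod 11).
  i = 5 (α = 8): (8−3)(8−6)(8−10)(8−4) = 5·2·(−2)·4 = −80 ≡ 8, so v_5 = 8^{−1} = 7 (mod 11).
  v = [2, 3, 2, 8, 7].
Step 2: syndromes of r = [2, 4, 4, 7, 5] (all sums mod 11).
  S_0 = Σ v_i r_i = 2·2 + 3·4 + 2·4 + 8·7 + 7·5 = 115 ≡ 5.
  S_1 = Σ v_i α_i r_i = 2·3·2 + 3·6·4 + 2·10·4 + 8·4·7 + 7·8·5 = 668 ≡ 8.
  α_i^2 mod 11 = [9, 3, 1, 5, 9].
  S_2 = Σ v_i α_i^2 r_i = 2·9·2 + 3·3·4 + 2·1·4 + 8·5·7 + 7·9·5 = 675 ≡ 4.
  S = (5, 8, 4) ≠ 0, so r is not a codeword (an error is present).
Step 3: locate the error. For a single error e at position i, S_ℓ = v_i·e·α_i^ℓ, so α_err = S_1/S_0.
  S_0^{−1} = 5^{−1} = 9 (mod 11), so α_err = 8·9 = 72 ≡ 6 = α_2. Error position i = 2.
  Consistency check: S_2/S_1 = 4·7 = 28 ≡ 6 = α_err ✓ (single-error assumption holds).
Step 4: error magnitude e = S_0/v_2 = S_0·∏_{j≠2}(α_2 − α_j) = 5·4 = 20 ≡ 9 (mod 11).
Step 5: correct position 2: c_2 = r_2 − e = 4 − 9 ≡ 6 (mod 11). Hence c = [2, 6, 4, 7, 5].
  Check: interpolating c through the α_i gives m(x) = 9 + 5·x (degree < 2) with m(α_i) = c_i for every i, so c is indeed a codeword.


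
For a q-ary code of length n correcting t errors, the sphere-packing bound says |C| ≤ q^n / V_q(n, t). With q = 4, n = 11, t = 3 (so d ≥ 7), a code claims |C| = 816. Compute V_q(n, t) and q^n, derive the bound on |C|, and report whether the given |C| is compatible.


V_q(n, t) = 4984, q^n = 4194304, Hamming bound = 841, |C| = 816 ≤ bound (satisfied).

Step 1: Compute V_q(n, t) = Σ_{j=0}^3 C(n, j) (q−1)^j.
  j = 0: C(11,0)·(3)^0 = 1·1 = 1.
  j = 1: C(11,1)·(3)^1 = 11·3 = 33.
  j = 2: C(11,2)·(3)^2 = 55·9 = 495.
  j = 3: C(11,3)·(3)^3 = 165·27 = 4455.
  V_q(n, t) = 1 + 33 + 495 + 4455 = 4984.
Step 2: q^n = 4^11 = 4194304.
Step 3: Hamming bound ⌊q^n / V_q(n,t)⌋ = ⌊4194304/4984⌋ = 841.
Step 4: Compare |C| = 816 to 841: satisfied.
The claimed |C| lies below the Hamming bound.


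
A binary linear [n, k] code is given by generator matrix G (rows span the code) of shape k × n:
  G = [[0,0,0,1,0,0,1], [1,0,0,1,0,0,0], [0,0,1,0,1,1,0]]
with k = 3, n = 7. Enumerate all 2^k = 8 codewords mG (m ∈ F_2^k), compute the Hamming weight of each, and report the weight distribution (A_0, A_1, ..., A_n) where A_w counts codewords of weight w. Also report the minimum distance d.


Weight distribution: A_0 = 1, A_2 = 3, A_3 = 1, A_5 = 3. Minimum distance d = 2.

Enumerate all 2^3 = 8 messages m ∈ F_2^3.
For each, compute codeword c = mG in F_2^7, then tally its weight.
  m = 000 → c = 0000000, weight = 0.
  m = 100 → c = 0001001, weight = 2.
  m = 010 → c = 1001000, weight = 2.
  m = 110 → c = 1000001, weight = 2.
  m = 001 → c = 0010110, weight = 3.
  m = 101 → c = 0011111, weight = 5.
  m = 011 → c = 1011110, weight = 5.
  m = 111 → c = 1010111, weight = 5.
Tally weights:
  weight 0: 1 codewords.
  weight 2: 3 codewords.
  weight 3: 1 codewords.
  weight 5: 3 codewords.
Minimum distance d = smallest w > 0 with A_w > 0 = 2.
Sanity: Σ A_w = 8 = 2^3 = 8 ✓.


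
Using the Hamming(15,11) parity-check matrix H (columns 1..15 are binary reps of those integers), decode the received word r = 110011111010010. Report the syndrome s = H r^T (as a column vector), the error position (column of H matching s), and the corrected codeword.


s = (0, 0, 1, 1)^T, error position = 3, corrected codeword c = 111011111010010

Compute s = H r^T mod 2 one row at a time:
  s_1 = 1 + 1 + 0 + 1 + 0 + 0 + 1 + 0 = 4 ≡ 0 (mod 2).
  s_2 = 0 + 1 + 1 + 1 + 0 + 0 + 1 + 0 = 4 ≡ 0 (mod 2).
  s_3 = 1 + 0 + 1 + 1 + 0 + 1 + 1 + 0 = 5 ≡ 1 (mod 2).
  s_4 = 1 + 0 + 1 + 1 + 1 + 1 + 0 + 0 = 5 ≡ 1 (mod 2).
s = (0, 0, 1, 1)^T — this equals column 3 of H (binary 0011), so error is at position 3.
Correct: flip bit 3 of r = 110011111010010 to get c = 111011111010010.


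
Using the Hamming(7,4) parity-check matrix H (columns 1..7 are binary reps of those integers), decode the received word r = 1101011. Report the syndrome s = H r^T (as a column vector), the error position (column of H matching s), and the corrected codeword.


s = (1, 1, 0)^T, error position = 6, corrected codeword c = 1101001

Compute s = H r^T mod 2 one row at a time:
  s_1 = 1 + 0 + 1 + 1 = 3 ≡ 1 (mod 2).
  s_2 = 1 + 0 + 1 + 1 = 3 ≡ 1 (mod 2).
  s_3 = 1 + 0 + 0 + 1 = 2 ≡ 0 (mod 2).
s = (1, 1, 0)^T — this equals column 6 of H (binary 110), so error is at position 6.
Correct: flip bit 6 of r = 1101011 to get c = 1101001.


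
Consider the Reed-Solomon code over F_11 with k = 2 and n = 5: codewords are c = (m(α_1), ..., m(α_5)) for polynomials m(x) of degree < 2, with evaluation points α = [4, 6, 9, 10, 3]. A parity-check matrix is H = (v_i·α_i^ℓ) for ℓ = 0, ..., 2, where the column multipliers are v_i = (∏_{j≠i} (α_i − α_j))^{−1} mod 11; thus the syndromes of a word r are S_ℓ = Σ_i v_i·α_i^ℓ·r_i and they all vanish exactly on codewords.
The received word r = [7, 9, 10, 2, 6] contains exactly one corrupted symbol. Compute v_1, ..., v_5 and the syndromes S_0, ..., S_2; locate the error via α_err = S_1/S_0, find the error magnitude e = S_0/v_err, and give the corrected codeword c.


S = (1, 9, 4), error at position 3, error magnitude e = 9, c = [7, 9, 1, 2, 6].

Step 1: column multipliers v_i = (∏_{j≠i}(α_i − α_j))^{−1} mod 11.
  i = 1 (α = 4): (4−6)(4−9)(4−10)(4−3) = (−2)·(−5)·(−6)·1 = −60 ≡ 6, so v_1 = 6^{−1} = 2 (mod 11).
  i = 2 (α = 6): (6−4)(6−9)(6−10)(6−3) = 2·(−3)·(−4)·3 = 72 ≡ 6, so v_2 = 6^{−1} = 2 (mod 11).
  i = 3 (α = 9): (9−4)(9−6)(9−10)(9−3) = 5·3·(−1)·6 = −90 ≡ 9, so v_3 = 9^{−1} = 5 (mod 11).
  i = 4 (α = 10): (10−4)(10−6)(10−9)(10−3) = 6·4·1·7 = 168 ≡ 3, so v_4 = 3^{−1} = 4 (mod 11).
  i = 5 (α = 3): (3−4)(3−6)(3−9)(3−10) = (−1)·(−3)·(−6)·(−7) = 126 ≡ 5, so v_5 = 5^{−1} = 9 (mod 11).
  v = [2, 2, 5, 4, 9].
Step 2: syndromes of r = [7, 9, 10, 2, 6] (all sums mod 11).
  S_0 = Σ v_i r_i = 2·7 + 2·9 + 5·10 + 4·2 + 9·6 = 144 ≡ 1.
  S_1 = Σ v_i α_i r_i = 2·4·7 + 2·6·9 + 5·9·10 + 4·10·2 + 9·3·6 = 856 ≡ 9.
  α_i^2 mod 11 = [5, 3, 4, 1, 9].
  S_2 = Σ v_i α_i^2 r_i = 2·5·7 + 2·3·9 + 5·4·10 + 4·1·2 + 9·9·6 = 818 ≡ 4.
  S = (1, 9, 4) ≠ 0, so r is not a codeword (an error is present).
Step 3: locate the error. For a single error e at position i, S_ℓ = v_i·e·α_i^ℓ, so α_err = S_1/S_0.
  S_0^{−1} = 1^{−1} = 1 (mod 11), so α_err = 9·1 = 9 ≡ 9 = α_3. Error position i = 3.
  Consistency check: S_2/S_1 = 4·5 = 20 ≡ 9 = α_err ✓ (single-error assumption holds).
Step 4: error magnitude e = S_0/v_3 = S_0·∏_{j≠3}(α_3 − α_j) = 1·9 = 9 ≡ 9 (mod 11).
Step 5: correct position 3: c_3 = r_3 − e = 10 − 9 ≡ 1 (mod 11). Hence c = [7, 9, 1, 2, 6].
  Check: interpolating c through the α_i gives m(x) = 3 + 1·x (degree < 2) with m(α_i) = c_i for every i, so c is indeed a codeword.


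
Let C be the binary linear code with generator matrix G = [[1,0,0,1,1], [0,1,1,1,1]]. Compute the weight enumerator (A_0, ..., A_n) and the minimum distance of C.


Weight distribution: A_0 = 1, A_3 = 2, A_4 = 1. Minimum distance d = 3.

Enumerate all 2^2 = 4 messages m ∈ F_2^2.
For each, compute codeword c = mG in F_2^5, then tally its weight.
  m = 00 → c = 00000, weight = 0.
  m = 10 → c = 10011, weight = 3.
  m = 01 → c = 01111, weight = 4.
  m = 11 → c = 11100, weight = 3.
Tally weights:
  weight 0: 1 codewords.
  weight 3: 2 codewords.
  weight 4: 1 codewords.
Minimum distance d = smallest w > 0 with A_w > 0 = 3.
Sanity: Σ A_w = 4 = 2^2 = 4 ✓.


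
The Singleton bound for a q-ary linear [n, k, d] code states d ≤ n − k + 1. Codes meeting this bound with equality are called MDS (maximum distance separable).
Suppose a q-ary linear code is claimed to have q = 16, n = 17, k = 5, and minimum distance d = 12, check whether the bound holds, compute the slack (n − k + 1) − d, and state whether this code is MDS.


Singleton RHS = n − k + 1 = 13, slack = 1, bound satisfied, not MDS.

Singleton bound: d ≤ n − k + 1.
Here n = 17, k = 5, so n − k + 1 = 13.
Given d = 12, check d ≤ 13: YES.
Slack = (n − k + 1) − d = 1.
The code is NOT MDS (slack = 1 > 0).
Description: the claimed parameters are [17, 5, 12]_16; such a code would be non-MDS.


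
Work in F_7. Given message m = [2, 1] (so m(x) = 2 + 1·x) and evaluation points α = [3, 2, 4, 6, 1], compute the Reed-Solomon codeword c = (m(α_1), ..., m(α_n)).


c = [5, 4, 6, 1, 3]

Message polynomial: m(x) = 2 + 1·x (mod 7).
For each evaluation point α_i, compute m(α_i) mod 7:
  α_1 = 3: Horner steps 1 → 5, so m(3) = 5.
  α_2 = 2: Horner steps 1 → 4, so m(2) = 4.
  α_3 = 4: Horner steps 1 → 6, so m(4) = 6.
  α_4 = 6: Horner steps 1 → 1, so m(6) = 1.
  α_5 = 1: Horner steps 1 → 3, so m(1) = 3.
Codeword c = [5, 4, 6, 1, 3] ∈ F_7^5.


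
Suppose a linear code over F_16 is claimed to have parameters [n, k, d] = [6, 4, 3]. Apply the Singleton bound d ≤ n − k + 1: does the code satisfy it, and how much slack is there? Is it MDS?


Singleton RHS = n − k + 1 = 3, slack = 0, bound satisfied, MDS.

Singleton bound: d ≤ n − k + 1.
Here n = 6, k = 4, so n − k + 1 = 3.
Given d = 3, check d ≤ 3: YES.
Slack = (n − k + 1) − d = 0.
The code is MDS (slack = 0).
Description: the claimed parameters are [6, 4, 3]_16; such a code would be MDS (meets Singleton bound).


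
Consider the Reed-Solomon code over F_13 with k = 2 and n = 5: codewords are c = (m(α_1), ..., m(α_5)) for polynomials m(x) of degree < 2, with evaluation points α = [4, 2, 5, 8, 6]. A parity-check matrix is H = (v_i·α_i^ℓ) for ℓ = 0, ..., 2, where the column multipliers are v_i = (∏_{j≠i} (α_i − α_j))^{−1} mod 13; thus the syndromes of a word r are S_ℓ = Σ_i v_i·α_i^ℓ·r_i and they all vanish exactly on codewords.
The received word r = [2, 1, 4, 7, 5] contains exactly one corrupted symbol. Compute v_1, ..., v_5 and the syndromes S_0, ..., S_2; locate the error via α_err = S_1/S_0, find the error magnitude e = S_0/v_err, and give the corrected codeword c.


S = (9, 10, 1), error at position 1, error magnitude e = 12, c = [3, 1, 4, 7, 5].

Step 1: column multipliers v_i = (∏_{j≠i}(α_i − α_j))^{−1} mod 13.
  i = 1 (α = 4): (4−2)(4−5)(4−8)(4−6) = 2·(−1)·(−4)·(−2) = −16 ≡ 10, so v_1 = 10^{−1} = 4 (mod 13).
  i = 2 (α = 2): (2−4)(2−5)(2−8)(2−6) = (−2)·(−3)·(−6)·(−4) = 144 ≡ 1, so v_2 = 1^{−1} = 1 (mod 13).
  i = 3 (α = 5): (5−4)(5−2)(5−8)(5−6) = 1·3·(−3)·(−1) = 9 ≡ 9, so v_3 = 9^{−1} = 3 (mod 13).
  i = 4 (α = 8): (8−4)(8−2)(8−5)(8−6) = 4·6·3·2 = 144 ≡ 1, so v_4 = 1^{−1} = 1 (mod 13).
  i = 5 (α = 6): (6−4)(6−2)(6−5)(6−8) = 2·4·1·(−2) = −16 ≡ 10, so v_5 = 10^{−1} = 4 (mod 13).
  v = [4, 1, 3, 1, 4].
Step 2: syndromes of r = [2, 1, 4, 7, 5] (all sums mod 13).
  S_0 = Σ v_i r_i = 4·2 + 1·1 + 3·4 + 1·7 + 4·5 = 48 ≡ 9.
  S_1 = Σ v_i α_i r_i = 4·4·2 + 1·2·1 + 3·5·4 + 1·8·7 + 4·6·5 = 270 ≡ 10.
  α_i^2 mod 13 = [3, 4, 12, 12, 10].
  S_2 = Σ v_i α_i^2 r_i = 4·3·2 + 1·4·1 + 3·12·4 + 1·12·7 + 4·10·5 = 456 ≡ 1.
  S = (9, 10, 1) ≠ 0, so r is not a codeword (an error is present).
Step 3: locate the error. For a single error e at position i, S_ℓ = v_i·e·α_i^ℓ, so α_err = S_1/S_0.
  S_0^{−1} = 9^{−1} = 3 (mod 13), so α_err = 10·3 = 30 ≡ 4 = α_1. Error position i = 1.
  Consistency check: S_2/S_1 = 1·4 = 4 ≡ 4 = α_err ✓ (single-error assumption holds).
Step 4: error magnitude e = S_0/v_1 = S_0·∏_{j≠1}(α_1 − α_j) = 9·10 = 90 ≡ 12 (mod 13).
Step 5: correct position 1: c_1 = r_1 − e = 2 − 12 ≡ 3 (mod 13). Hence c = [3, 1, 4, 7, 5].
  Check: interpolating c through the α_i gives m(x) = 12 + 1·x (degree < 2) with m(α_i) = c_i for every i, so c is indeed a codeword.


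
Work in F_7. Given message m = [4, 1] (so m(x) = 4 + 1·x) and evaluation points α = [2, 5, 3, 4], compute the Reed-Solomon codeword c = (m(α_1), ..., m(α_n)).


c = [6, 2, 0, 1]

Message polynomial: m(x) = 4 + 1·x (mod 7).
For each evaluation point α_i, compute m(α_i) mod 7:
  α_1 = 2: Horner steps 1 → 6, so m(2) = 6.
  α_2 = 5: Horner steps 1 → 2, so m(5) = 2.
  α_3 = 3: Horner steps 1 → 0, so m(3) = 0.
  α_4 = 4: Horner steps 1 → 1, so m(4) = 1.
Codeword c = [6, 2, 0, 1] ∈ F_7^4.


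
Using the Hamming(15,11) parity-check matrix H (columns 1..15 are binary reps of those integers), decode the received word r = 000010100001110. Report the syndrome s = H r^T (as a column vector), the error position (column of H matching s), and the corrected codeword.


s = (1, 1, 0, 1)^T, error position = 13, corrected codeword c = 000010100001010

Compute s = H r^T mod 2 one row at a time:
  s_1 = 0 + 0 + 0 + 0 + 1 + 1 + 1 + 0 = 3 ≡ 1 (mod 2).
  s_2 = 0 + 1 + 0 + 1 + 1 + 1 + 1 + 0 = 5 ≡ 1 (mod 2).
  s_3 = 0 + 0 + 0 + 1 + 0 + 0 + 1 + 0 = 2 ≡ 0 (mod 2).
  s_4 = 0 + 0 + 1 + 1 + 0 + 0 + 1 + 0 = 3 ≡ 1 (mod 2).
s = (1, 1, 0, 1)^T — this equals column 13 of H (binary 1101), so error is at position 13.
Correct: flip bit 13 of r = 000010100001110 to get c = 000010100001010.


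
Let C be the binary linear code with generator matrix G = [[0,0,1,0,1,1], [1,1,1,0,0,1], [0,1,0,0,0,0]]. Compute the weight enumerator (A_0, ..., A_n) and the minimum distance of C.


Weight distribution: A_0 = 1, A_1 = 1, A_2 = 1, A_3 = 3, A_4 = 2. Minimum distance d = 1.

Enumerate all 2^3 = 8 messages m ∈ F_2^3.
For each, compute codeword c = mG in F_2^6, then tally its weight.
  m = 000 → c = 000000, weight = 0.
  m = 100 → c = 001011, weight = 3.
  m = 010 → c = 111001, weight = 4.
  m = 110 → c = 110010, weight = 3.
  m = 001 → c = 010000, weight = 1.
  m = 101 → c = 011011, weight = 4.
  m = 011 → c = 101001, weight = 3.
  m = 111 → c = 100010, weight = 2.
Tally weights:
  weight 0: 1 codewords.
  weight 1: 1 codewords.
  weight 2: 1 codewords.
  weight 3: 3 codewords.
  weight 4: 2 codewords.
Minimum distance d = smallest w > 0 with A_w > 0 = 1.
Sanity: Σ A_w = 8 = 2^3 = 8 ✓.


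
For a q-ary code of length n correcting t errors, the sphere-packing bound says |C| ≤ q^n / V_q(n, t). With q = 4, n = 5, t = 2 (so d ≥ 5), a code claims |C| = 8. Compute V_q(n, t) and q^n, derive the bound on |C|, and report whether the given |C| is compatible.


V_q(n, t) = 106, q^n = 1024, Hamming bound = 9, |C| = 8 ≤ bound (satisfied).

Step 1: Compute V_q(n, t) = Σ_{j=0}^2 C(n, j) (q−1)^j.
  j = 0: C(5,0)·(3)^0 = 1·1 = 1.
  j = 1: C(5,1)·(3)^1 = 5·3 = 15.
  j = 2: C(5,2)·(3)^2 = 10·9 = 90.
  V_q(n, t) = 1 + 15 + 90 = 106.
Step 2: q^n = 4^5 = 1024.
Step 3: Hamming bound ⌊q^n / V_q(n,t)⌋ = ⌊1024/106⌋ = 9.
Step 4: Compare |C| = 8 to 9: satisfied.
The claimed |C| lies below the Hamming bound.


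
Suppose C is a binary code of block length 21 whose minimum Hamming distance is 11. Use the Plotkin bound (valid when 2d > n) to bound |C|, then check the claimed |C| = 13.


Plotkin bound M ≤ 22; given |C| = 13 ≤ bound (satisfied).

Check applicability: 2d = 22, n = 21.
2d − n = 1 > 0, so Plotkin applies.
Compute d/(2d−n) = 11/1 ≈ 11.0000.
⌊d/(2d−n)⌋ = 11.
Plotkin bound: M ≤ 2·11 = 22.
Given |C| = 13, check: satisfied.
This |C| is below the Plotkin bound.


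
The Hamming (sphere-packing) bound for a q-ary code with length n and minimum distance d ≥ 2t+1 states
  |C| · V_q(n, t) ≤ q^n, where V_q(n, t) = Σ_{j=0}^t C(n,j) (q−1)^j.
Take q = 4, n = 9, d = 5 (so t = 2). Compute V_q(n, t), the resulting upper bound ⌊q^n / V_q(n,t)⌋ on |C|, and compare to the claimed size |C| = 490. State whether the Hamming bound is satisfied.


V_q(n, t) = 352, q^n = 262144, Hamming bound = 744, |C| = 490 ≤ bound (satisfied).

Step 1: Compute V_q(n, t) = Σ_{j=0}^2 C(n, j) (q−1)^j.
  j = 0: C(9,0)·(3)^0 = 1·1 = 1.
  j = 1: C(9,1)·(3)^1 = 9·3 = 27.
  j = 2: C(9,2)·(3)^2 = 36·9 = 324.
  V_q(n, t) = 1 + 27 + 324 = 352.
Step 2: q^n = 4^9 = 262144.
Step 3: Hamming bound ⌊q^n / V_q(n,t)⌋ = ⌊262144/352⌋ = 744.
Step 4: Compare |C| = 490 to 744: satisfied.
The claimed |C| lies below the Hamming bound.
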